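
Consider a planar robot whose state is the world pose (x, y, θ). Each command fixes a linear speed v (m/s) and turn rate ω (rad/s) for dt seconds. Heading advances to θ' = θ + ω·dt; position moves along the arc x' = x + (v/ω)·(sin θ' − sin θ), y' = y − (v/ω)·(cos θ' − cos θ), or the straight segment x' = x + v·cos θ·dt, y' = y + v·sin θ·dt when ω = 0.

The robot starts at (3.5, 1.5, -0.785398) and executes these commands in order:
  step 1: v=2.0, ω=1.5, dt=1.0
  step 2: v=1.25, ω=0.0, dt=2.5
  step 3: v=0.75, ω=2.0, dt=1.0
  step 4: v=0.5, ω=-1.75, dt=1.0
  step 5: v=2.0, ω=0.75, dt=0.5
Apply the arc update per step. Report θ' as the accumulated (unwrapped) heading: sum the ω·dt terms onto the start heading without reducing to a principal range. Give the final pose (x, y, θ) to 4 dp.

(7.8743, 5.4392, 1.3396)

step 1: θ'=0.7146 (R=1.3333) → pose (5.3166, 1.4357, 0.7146)
step 2: θ'=0.7146 (straight) → pose (7.6770, 3.4835, 0.7146)
step 3: θ'=2.7146 (R=0.3750) → pose (7.5866, 4.1081, 2.7146)
step 4: θ'=0.9646 (R=-0.2857) → pose (7.4701, 4.5310, 0.9646)
step 5: θ'=1.3396 (R=2.6667) → pose (7.8743, 5.4392, 1.3396)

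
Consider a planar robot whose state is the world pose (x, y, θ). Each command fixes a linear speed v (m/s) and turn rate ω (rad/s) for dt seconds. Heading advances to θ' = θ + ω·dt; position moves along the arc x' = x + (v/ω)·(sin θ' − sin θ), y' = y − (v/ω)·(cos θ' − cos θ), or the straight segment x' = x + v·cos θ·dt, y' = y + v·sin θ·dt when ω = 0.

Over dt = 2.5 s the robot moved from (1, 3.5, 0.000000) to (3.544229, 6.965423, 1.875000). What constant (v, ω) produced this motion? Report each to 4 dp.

Δθ = 1.875000 − 0.000000 = 1.875000
ω = Δθ/dt = 1.875000/2.5 = 0.7500
R = −Δy/(cos θ' − cos θ) = 2.6667
v = R·ω = 2.6667·0.7500 = 2.0000

v = 2.0000, ω = 0.7500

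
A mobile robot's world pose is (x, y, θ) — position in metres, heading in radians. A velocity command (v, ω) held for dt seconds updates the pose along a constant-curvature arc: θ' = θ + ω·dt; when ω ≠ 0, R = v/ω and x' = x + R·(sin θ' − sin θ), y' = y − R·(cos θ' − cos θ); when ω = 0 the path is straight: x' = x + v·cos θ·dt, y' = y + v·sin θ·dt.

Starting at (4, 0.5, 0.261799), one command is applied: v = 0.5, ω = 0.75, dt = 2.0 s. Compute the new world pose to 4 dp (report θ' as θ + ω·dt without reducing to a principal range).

(4.4820, 1.2705, 1.7618)

θ' = 0.2618 + 0.75·2.0 = 1.7618
R = v/ω = 0.5/0.75 = 0.6667
x' = 4 + 0.6667·(sin 1.7618 − sin 0.2618) = 4.4820
y' = 0.5 − 0.6667·(cos 1.7618 − cos 0.2618) = 1.2705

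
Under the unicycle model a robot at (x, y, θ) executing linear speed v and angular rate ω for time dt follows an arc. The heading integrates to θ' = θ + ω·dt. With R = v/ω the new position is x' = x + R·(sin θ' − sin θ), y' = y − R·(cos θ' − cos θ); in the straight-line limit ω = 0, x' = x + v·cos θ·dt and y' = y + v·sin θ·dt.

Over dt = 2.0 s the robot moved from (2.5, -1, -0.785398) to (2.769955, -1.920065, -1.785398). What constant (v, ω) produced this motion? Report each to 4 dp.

v = 0.5000, ω = -0.5000

Δθ = -1.785398 − -0.785398 = -1.000000
ω = Δθ/dt = -1.000000/2.0 = -0.5000
R = −Δy/(cos θ' − cos θ) = -1.0000
v = R·ω = -1.0000·-0.5000 = 0.5000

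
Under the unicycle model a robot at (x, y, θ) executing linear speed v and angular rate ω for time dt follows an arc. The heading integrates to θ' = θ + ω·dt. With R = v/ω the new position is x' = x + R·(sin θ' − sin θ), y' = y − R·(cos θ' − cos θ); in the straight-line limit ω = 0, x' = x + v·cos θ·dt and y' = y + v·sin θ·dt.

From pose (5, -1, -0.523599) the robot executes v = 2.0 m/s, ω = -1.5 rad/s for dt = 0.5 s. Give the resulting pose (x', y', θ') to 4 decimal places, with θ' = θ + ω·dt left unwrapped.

θ' = -0.5236 + -1.5·0.5 = -1.2736
R = v/ω = 2.0/-1.5 = -1.3333
x' = 5 + -1.3333·(sin -1.2736 − sin -0.5236) = 5.6082
y' = -1 − -1.3333·(cos -1.2736 − cos -0.5236) = -1.7642

(5.6082, -1.7642, -1.2736)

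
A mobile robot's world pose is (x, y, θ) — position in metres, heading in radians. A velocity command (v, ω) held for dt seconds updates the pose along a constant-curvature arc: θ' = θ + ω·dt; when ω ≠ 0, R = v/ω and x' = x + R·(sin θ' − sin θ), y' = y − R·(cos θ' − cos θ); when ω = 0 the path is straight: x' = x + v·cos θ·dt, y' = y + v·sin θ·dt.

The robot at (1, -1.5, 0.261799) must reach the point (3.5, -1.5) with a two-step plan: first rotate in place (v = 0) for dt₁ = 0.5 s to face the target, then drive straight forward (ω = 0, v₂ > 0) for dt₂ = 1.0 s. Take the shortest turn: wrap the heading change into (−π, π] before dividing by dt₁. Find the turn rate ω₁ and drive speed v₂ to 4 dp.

ω₁ = -0.5236, v₂ = 2.5000

heading to target = atan2(-1.5−-1.5, 3.5−1) = 0.0000
Δθ = wrap(0.0000 − 0.2618) = -0.2618; ω₁ = Δθ/dt₁ = -0.5236
distance = √((3.5−1)² + (-1.5−-1.5)²) = 2.5000; v₂ = distance/dt₂ = 2.5000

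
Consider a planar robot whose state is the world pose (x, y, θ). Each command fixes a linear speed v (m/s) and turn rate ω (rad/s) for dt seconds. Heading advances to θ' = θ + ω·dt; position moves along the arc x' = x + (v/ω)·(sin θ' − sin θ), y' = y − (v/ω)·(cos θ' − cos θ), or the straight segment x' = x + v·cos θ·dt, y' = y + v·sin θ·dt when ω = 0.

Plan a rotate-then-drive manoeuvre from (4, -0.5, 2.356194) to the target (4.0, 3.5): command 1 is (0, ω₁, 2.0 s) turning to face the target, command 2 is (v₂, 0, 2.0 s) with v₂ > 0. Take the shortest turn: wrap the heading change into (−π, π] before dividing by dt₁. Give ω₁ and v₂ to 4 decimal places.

heading to target = atan2(3.5−-0.5, 4−4) = 1.5708
Δθ = wrap(1.5708 − 2.3562) = -0.7854; ω₁ = Δθ/dt₁ = -0.3927
distance = √((4−4)² + (3.5−-0.5)²) = 4.0000; v₂ = distance/dt₂ = 2.0000

ω₁ = -0.3927, v₂ = 2.0000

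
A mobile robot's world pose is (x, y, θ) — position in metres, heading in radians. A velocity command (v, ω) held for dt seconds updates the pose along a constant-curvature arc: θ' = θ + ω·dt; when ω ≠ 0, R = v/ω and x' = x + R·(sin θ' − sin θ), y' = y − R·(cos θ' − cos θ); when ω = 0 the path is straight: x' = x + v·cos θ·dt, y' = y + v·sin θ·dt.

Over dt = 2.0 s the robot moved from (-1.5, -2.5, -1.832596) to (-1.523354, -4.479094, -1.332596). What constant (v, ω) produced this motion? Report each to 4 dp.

Δθ = -1.332596 − -1.832596 = 0.500000
ω = Δθ/dt = 0.500000/2.0 = 0.2500
R = −Δy/(cos θ' − cos θ) = 4.0000
v = R·ω = 4.0000·0.2500 = 1.0000

v = 1.0000, ω = 0.2500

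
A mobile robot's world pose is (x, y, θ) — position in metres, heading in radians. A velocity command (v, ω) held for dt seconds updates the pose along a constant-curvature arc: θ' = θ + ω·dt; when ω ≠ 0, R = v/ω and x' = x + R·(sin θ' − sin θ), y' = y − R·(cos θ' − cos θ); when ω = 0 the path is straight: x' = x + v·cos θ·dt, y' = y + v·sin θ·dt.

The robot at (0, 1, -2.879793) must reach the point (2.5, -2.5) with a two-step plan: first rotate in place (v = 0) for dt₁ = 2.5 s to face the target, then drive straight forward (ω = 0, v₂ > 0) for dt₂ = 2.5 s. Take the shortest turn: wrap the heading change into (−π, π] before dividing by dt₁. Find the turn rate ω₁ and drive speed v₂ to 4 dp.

heading to target = atan2(-2.5−1, 2.5−0) = -0.9505
Δθ = wrap(-0.9505 − -2.8798) = 1.9292; ω₁ = Δθ/dt₁ = 0.7717
distance = √((2.5−0)² + (-2.5−1)²) = 4.3012; v₂ = distance/dt₂ = 1.7205

ω₁ = 0.7717, v₂ = 1.7205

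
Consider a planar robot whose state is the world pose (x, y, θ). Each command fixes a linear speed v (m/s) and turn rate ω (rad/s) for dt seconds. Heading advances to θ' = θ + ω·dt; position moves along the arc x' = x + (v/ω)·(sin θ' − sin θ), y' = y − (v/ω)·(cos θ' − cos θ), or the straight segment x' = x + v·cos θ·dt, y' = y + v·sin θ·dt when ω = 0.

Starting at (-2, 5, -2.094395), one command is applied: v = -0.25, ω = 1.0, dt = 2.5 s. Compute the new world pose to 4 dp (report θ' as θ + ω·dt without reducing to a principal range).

θ' = -2.0944 + 1.0·2.5 = 0.4056
R = v/ω = -0.25/1.0 = -0.2500
x' = -2 + -0.2500·(sin 0.4056 − sin -2.0944) = -2.3152
y' = 5 − -0.2500·(cos 0.4056 − cos -2.0944) = 5.3547

(-2.3152, 5.3547, 0.4056)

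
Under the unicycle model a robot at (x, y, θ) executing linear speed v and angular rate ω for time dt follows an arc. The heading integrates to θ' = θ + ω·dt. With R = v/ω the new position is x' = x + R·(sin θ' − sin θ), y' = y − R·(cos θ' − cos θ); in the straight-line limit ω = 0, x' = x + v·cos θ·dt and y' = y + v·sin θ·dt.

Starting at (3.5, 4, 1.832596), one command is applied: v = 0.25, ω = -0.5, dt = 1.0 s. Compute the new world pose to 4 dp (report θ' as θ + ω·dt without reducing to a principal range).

θ' = 1.8326 + -0.5·1.0 = 1.3326
R = v/ω = 0.25/-0.5 = -0.5000
x' = 3.5 + -0.5000·(sin 1.3326 − sin 1.8326) = 3.4971
y' = 4 − -0.5000·(cos 1.3326 − cos 1.8326) = 4.2474

(3.4971, 4.2474, 1.3326)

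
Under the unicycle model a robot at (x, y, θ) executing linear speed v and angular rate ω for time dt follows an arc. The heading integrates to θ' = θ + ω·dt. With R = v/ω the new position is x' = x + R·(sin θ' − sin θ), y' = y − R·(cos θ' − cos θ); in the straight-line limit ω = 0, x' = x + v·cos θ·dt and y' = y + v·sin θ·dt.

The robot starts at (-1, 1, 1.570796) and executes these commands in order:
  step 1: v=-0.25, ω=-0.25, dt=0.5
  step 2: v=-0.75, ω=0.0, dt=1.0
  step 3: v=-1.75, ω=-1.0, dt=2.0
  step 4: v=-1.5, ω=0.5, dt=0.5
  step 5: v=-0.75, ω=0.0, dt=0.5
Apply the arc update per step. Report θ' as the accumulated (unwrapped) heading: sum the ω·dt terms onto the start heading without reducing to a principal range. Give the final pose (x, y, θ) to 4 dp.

step 1: θ'=1.4458 (R=1.0000) → pose (-1.0078, 0.8753, 1.4458)
step 2: θ'=1.4458 (straight) → pose (-1.1013, 0.1312, 1.4458)
step 3: θ'=-0.5542 (R=1.7500) → pose (-3.7586, -1.1387, -0.5542)
step 4: θ'=-0.3042 (R=-3.0000) → pose (-4.4388, -0.8274, -0.3042)
step 5: θ'=-0.3042 (straight) → pose (-4.7966, -0.7151, -0.3042)

(-4.7966, -0.7151, -0.3042)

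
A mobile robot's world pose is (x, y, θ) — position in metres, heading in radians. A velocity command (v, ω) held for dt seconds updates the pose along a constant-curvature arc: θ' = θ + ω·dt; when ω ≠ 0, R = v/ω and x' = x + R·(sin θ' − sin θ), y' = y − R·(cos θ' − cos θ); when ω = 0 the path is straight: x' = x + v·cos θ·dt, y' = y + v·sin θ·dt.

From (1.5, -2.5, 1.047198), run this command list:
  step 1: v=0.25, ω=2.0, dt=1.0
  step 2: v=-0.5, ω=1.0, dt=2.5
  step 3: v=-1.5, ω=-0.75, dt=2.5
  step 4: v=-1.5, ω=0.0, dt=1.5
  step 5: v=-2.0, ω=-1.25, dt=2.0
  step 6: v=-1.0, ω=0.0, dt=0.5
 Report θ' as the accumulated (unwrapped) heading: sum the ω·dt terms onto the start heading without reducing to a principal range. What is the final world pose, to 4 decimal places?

step 1: θ'=3.0472 (R=0.1250) → pose (1.4035, -2.3131, 3.0472)
step 2: θ'=5.5472 (R=-0.5000) → pose (1.7863, -1.4447, 5.5472)
step 3: θ'=3.6722 (R=2.0000) → pose (2.1168, 1.7626, 3.6722)
step 4: θ'=3.6722 (straight) → pose (4.0575, 2.9013, 3.6722)
step 5: θ'=1.1722 (R=1.6000) → pose (6.3417, 0.9003, 1.1722)
step 6: θ'=1.1722 (straight) → pose (6.1477, 0.4395, 1.1722)

(6.1477, 0.4395, 1.1722)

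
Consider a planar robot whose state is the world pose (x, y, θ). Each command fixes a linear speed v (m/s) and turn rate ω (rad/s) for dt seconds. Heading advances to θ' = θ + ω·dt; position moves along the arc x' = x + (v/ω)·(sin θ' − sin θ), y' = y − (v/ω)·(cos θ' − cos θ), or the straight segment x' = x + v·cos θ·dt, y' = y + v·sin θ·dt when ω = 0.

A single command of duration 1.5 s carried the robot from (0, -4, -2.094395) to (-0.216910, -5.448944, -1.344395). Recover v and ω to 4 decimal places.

v = 1.0000, ω = 0.5000

Δθ = -1.344395 − -2.094395 = 0.750000
ω = Δθ/dt = 0.750000/1.5 = 0.5000
R = −Δy/(cos θ' − cos θ) = 2.0000
v = R·ω = 2.0000·0.5000 = 1.0000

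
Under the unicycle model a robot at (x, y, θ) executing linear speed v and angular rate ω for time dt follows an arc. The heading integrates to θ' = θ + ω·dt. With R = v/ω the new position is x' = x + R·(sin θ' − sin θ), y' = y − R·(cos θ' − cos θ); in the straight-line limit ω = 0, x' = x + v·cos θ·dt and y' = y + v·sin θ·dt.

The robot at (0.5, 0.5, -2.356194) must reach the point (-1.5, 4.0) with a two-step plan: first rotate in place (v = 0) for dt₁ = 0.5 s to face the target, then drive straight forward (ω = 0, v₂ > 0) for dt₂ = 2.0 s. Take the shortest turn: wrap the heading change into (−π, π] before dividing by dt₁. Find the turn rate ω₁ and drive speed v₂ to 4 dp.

heading to target = atan2(4−0.5, -1.5−0.5) = 2.0899
Δθ = wrap(2.0899 − -2.3562) = -1.8370; ω₁ = Δθ/dt₁ = -3.6741
distance = √((-1.5−0.5)² + (4−0.5)²) = 4.0311; v₂ = distance/dt₂ = 2.0156

ω₁ = -3.6741, v₂ = 2.0156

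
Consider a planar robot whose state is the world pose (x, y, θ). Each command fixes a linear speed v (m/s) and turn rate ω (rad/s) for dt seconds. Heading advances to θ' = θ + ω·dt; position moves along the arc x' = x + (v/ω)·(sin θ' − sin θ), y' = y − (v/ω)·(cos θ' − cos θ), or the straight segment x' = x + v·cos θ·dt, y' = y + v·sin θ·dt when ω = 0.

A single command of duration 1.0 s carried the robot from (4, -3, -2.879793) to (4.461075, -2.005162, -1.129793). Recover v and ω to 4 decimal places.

v = -1.2500, ω = 1.7500

Δθ = -1.129793 − -2.879793 = 1.750000
ω = Δθ/dt = 1.750000/1.0 = 1.7500
R = −Δy/(cos θ' − cos θ) = -0.7143
v = R·ω = -0.7143·1.7500 = -1.2500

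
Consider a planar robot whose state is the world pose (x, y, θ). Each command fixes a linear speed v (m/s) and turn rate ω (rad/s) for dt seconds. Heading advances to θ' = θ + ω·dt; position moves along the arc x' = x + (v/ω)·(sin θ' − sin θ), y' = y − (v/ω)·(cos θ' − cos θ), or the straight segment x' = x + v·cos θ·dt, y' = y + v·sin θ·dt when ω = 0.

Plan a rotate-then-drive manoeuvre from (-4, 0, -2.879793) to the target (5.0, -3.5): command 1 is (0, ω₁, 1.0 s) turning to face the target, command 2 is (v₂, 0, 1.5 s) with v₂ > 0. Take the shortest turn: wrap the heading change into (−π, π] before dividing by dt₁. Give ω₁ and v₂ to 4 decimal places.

ω₁ = 2.5089, v₂ = 6.4377

heading to target = atan2(-3.5−0, 5−-4) = -0.3709
Δθ = wrap(-0.3709 − -2.8798) = 2.5089; ω₁ = Δθ/dt₁ = 2.5089
distance = √((5−-4)² + (-3.5−0)²) = 9.6566; v₂ = distance/dt₂ = 6.4377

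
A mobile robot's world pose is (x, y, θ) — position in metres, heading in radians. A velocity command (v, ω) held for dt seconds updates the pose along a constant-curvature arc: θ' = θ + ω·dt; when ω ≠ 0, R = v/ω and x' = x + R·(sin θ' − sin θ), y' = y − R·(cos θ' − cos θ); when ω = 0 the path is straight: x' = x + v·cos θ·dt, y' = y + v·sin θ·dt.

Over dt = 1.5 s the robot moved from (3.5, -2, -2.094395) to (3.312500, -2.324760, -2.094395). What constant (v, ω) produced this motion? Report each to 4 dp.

Δθ = -2.094395 − -2.094395 = 0.000000
ω = Δθ/dt = 0.000000/1.5 = 0.0000
ω = 0 → v = (Δx·cos θ + Δy·sin θ)/dt = 0.2500

v = 0.2500, ω = 0.0000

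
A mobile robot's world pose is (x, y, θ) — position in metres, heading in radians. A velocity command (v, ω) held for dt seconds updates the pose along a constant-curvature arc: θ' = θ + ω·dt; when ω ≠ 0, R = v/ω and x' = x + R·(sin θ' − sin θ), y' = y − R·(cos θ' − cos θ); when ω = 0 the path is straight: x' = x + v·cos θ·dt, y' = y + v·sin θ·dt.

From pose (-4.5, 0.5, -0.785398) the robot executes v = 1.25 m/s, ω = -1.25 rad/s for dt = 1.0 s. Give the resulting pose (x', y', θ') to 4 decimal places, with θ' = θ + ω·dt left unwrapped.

θ' = -0.7854 + -1.25·1.0 = -2.0354
R = v/ω = 1.25/-1.25 = -1.0000
x' = -4.5 + -1.0000·(sin -2.0354 − sin -0.7854) = -4.3131
y' = 0.5 − -1.0000·(cos -2.0354 − cos -0.7854) = -0.6552

(-4.3131, -0.6552, -2.0354)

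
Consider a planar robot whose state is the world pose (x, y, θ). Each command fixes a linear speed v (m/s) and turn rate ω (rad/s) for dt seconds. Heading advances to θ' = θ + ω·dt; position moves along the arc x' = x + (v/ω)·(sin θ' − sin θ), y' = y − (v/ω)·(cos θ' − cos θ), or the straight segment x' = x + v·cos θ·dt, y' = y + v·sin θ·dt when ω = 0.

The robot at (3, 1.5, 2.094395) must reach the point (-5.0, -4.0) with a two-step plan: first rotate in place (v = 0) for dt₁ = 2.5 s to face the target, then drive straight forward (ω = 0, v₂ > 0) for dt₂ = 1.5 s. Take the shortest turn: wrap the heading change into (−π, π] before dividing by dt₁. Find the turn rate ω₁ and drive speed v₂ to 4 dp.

heading to target = atan2(-4−1.5, -5−3) = -2.5393
Δθ = wrap(-2.5393 − 2.0944) = 1.6495; ω₁ = Δθ/dt₁ = 0.6598
distance = √((-5−3)² + (-4−1.5)²) = 9.7082; v₂ = distance/dt₂ = 6.4722

ω₁ = 0.6598, v₂ = 6.4722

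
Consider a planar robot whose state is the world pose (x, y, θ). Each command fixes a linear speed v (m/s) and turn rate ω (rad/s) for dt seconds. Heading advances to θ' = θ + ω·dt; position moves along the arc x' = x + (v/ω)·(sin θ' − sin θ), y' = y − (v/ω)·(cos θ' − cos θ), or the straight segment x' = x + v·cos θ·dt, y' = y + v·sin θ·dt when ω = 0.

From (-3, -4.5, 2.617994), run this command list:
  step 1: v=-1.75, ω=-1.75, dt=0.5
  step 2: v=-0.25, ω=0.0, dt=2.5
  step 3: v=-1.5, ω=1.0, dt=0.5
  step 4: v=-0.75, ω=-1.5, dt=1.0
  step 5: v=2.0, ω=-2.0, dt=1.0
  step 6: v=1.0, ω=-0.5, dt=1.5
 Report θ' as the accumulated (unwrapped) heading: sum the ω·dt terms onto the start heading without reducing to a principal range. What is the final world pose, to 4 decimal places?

(-0.6185, -9.0572, -2.0070)

step 1: θ'=1.7430 (R=1.0000) → pose (-2.5148, -5.1947, 1.7430)
step 2: θ'=1.7430 (straight) → pose (-2.4077, -5.8104, 1.7430)
step 3: θ'=2.2430 (R=-1.5000) → pose (-2.1036, -6.4875, 2.2430)
step 4: θ'=0.7430 (R=0.5000) → pose (-2.1565, -7.1670, 0.7430)
step 5: θ'=-1.2570 (R=-1.0000) → pose (-0.5289, -7.5948, -1.2570)
step 6: θ'=-2.0070 (R=-2.0000) → pose (-0.6185, -9.0572, -2.0070)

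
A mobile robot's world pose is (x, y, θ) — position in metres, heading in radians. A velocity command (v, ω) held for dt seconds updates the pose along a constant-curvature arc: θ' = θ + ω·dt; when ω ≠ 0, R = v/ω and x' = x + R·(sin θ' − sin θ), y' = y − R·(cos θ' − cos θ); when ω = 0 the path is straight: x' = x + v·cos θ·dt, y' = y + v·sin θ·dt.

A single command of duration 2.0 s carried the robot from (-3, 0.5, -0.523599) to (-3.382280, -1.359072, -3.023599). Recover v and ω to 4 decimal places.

v = 1.2500, ω = -1.2500

Δθ = -3.023599 − -0.523599 = -2.500000
ω = Δθ/dt = -2.500000/2.0 = -1.2500
R = −Δy/(cos θ' − cos θ) = -1.0000
v = R·ω = -1.0000·-1.2500 = 1.2500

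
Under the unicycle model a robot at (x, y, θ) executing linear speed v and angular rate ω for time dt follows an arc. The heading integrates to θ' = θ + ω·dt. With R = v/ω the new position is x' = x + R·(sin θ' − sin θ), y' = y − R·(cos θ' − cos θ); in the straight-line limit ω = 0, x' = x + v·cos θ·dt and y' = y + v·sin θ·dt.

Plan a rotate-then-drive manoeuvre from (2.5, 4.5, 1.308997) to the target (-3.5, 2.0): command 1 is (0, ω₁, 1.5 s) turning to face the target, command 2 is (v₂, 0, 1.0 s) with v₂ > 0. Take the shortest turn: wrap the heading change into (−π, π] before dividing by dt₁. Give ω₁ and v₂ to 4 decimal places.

ω₁ = 1.4849, v₂ = 6.5000

heading to target = atan2(2−4.5, -3.5−2.5) = -2.7468
Δθ = wrap(-2.7468 − 1.3090) = 2.2274; ω₁ = Δθ/dt₁ = 1.4849
distance = √((-3.5−2.5)² + (2−4.5)²) = 6.5000; v₂ = distance/dt₂ = 6.5000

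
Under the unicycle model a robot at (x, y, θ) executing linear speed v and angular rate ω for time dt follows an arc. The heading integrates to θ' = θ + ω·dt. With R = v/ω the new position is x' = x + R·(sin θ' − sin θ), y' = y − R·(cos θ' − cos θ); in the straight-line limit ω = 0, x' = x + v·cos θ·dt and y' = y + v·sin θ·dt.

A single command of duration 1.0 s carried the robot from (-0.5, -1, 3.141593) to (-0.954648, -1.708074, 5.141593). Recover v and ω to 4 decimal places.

v = 1.0000, ω = 2.0000

Δθ = 5.141593 − 3.141593 = 2.000000
ω = Δθ/dt = 2.000000/1.0 = 2.0000
R = −Δy/(cos θ' − cos θ) = 0.5000
v = R·ω = 0.5000·2.0000 = 1.0000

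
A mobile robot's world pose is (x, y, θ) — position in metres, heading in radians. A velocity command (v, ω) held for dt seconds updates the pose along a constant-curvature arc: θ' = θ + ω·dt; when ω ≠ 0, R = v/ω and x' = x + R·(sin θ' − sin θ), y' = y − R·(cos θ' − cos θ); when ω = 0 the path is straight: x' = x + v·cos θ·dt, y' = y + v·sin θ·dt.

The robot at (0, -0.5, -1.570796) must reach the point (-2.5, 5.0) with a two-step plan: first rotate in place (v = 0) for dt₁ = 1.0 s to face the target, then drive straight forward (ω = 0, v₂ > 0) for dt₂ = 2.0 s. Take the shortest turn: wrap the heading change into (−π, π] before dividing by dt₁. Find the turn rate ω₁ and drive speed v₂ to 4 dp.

heading to target = atan2(5−-0.5, -2.5−0) = 1.9974
Δθ = wrap(1.9974 − -1.5708) = -2.7150; ω₁ = Δθ/dt₁ = -2.7150
distance = √((-2.5−0)² + (5−-0.5)²) = 6.0415; v₂ = distance/dt₂ = 3.0208

ω₁ = -2.7150, v₂ = 3.0208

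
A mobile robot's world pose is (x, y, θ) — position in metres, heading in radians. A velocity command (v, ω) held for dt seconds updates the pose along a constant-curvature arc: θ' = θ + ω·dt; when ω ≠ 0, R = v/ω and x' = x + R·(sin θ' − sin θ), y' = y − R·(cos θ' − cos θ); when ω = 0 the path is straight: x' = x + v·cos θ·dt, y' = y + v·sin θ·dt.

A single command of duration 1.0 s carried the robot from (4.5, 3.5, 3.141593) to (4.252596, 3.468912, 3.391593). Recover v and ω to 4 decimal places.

Δθ = 3.391593 − 3.141593 = 0.250000
ω = Δθ/dt = 0.250000/1.0 = 0.2500
R = Δx/(sin θ' − sin θ) = 1.0000
v = R·ω = 1.0000·0.2500 = 0.2500

v = 0.2500, ω = 0.2500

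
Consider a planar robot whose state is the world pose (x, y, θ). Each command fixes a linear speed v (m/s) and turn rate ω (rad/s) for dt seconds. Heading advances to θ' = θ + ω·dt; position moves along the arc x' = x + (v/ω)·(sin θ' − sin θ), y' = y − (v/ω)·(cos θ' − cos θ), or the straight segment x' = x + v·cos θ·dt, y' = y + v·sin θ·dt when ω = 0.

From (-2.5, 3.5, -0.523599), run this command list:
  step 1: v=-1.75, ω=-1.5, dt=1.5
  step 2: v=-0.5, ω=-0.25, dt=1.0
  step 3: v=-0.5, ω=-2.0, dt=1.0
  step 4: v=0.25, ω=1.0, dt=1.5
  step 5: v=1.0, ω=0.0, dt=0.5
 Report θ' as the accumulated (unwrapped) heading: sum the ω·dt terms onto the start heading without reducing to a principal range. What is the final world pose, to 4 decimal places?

step 1: θ'=-2.7736 (R=1.1667) → pose (-2.3364, 5.5989, -2.7736)
step 2: θ'=-3.0236 (R=2.0000) → pose (-1.8523, 5.7189, -3.0236)
step 3: θ'=-5.0236 (R=0.2500) → pose (-1.5849, 5.3941, -5.0236)
step 4: θ'=-3.5236 (R=0.2500) → pose (-1.7297, 5.7026, -3.5236)
step 5: θ'=-3.5236 (straight) → pose (-2.1937, 5.8890, -3.5236)

(-2.1937, 5.8890, -3.5236)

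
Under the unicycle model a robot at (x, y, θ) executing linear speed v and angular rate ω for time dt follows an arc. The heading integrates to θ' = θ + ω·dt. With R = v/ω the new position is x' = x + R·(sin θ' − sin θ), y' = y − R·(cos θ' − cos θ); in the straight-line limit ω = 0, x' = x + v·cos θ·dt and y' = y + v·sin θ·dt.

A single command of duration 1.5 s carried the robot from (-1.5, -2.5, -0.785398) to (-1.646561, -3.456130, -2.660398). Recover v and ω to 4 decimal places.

Δθ = -2.660398 − -0.785398 = -1.875000
ω = Δθ/dt = -1.875000/1.5 = -1.2500
R = −Δy/(cos θ' − cos θ) = -0.6000
v = R·ω = -0.6000·-1.2500 = 0.7500

v = 0.7500, ω = -1.2500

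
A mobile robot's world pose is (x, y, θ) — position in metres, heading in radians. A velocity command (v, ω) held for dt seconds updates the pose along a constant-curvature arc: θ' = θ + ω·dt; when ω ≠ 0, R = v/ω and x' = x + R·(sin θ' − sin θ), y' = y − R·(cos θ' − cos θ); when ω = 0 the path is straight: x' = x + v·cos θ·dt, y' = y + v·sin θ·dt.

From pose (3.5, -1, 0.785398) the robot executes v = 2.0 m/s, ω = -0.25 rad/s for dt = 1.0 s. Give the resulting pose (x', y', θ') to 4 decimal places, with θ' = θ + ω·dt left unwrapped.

(5.0754, 0.2237, 0.5354)

θ' = 0.7854 + -0.25·1.0 = 0.5354
R = v/ω = 2.0/-0.25 = -8.0000
x' = 3.5 + -8.0000·(sin 0.5354 − sin 0.7854) = 5.0754
y' = -1 − -8.0000·(cos 0.5354 − cos 0.7854) = 0.2237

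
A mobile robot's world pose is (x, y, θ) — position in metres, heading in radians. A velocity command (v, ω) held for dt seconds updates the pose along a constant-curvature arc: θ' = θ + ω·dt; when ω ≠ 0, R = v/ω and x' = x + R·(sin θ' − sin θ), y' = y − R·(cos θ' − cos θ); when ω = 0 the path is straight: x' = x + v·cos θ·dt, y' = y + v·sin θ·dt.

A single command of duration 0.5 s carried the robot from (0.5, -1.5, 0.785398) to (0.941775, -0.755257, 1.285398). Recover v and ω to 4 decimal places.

Δθ = 1.285398 − 0.785398 = 0.500000
ω = Δθ/dt = 0.500000/0.5 = 1.0000
R = −Δy/(cos θ' − cos θ) = 1.7500
v = R·ω = 1.7500·1.0000 = 1.7500

v = 1.7500, ω = 1.0000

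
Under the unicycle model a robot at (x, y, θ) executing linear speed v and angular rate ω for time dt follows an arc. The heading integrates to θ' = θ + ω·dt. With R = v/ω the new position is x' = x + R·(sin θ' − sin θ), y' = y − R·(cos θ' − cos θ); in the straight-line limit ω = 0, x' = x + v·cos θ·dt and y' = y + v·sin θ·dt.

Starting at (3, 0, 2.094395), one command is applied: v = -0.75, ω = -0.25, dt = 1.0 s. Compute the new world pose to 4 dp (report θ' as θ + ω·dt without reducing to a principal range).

(3.2903, -0.6894, 1.8444)

θ' = 2.0944 + -0.25·1.0 = 1.8444
R = v/ω = -0.75/-0.25 = 3.0000
x' = 3 + 3.0000·(sin 1.8444 − sin 2.0944) = 3.2903
y' = 0 − 3.0000·(cos 1.8444 − cos 2.0944) = -0.6894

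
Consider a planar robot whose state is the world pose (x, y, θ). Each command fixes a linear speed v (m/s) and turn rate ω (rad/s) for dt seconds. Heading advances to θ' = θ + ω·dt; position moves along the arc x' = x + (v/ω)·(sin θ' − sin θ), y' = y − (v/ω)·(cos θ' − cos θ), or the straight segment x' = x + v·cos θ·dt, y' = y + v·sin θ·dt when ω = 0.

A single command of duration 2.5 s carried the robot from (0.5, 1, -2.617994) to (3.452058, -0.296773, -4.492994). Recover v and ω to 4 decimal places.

v = -1.5000, ω = -0.7500

Δθ = -4.492994 − -2.617994 = -1.875000
ω = Δθ/dt = -1.875000/2.5 = -0.7500
R = Δx/(sin θ' − sin θ) = 2.0000
v = R·ω = 2.0000·-0.7500 = -1.5000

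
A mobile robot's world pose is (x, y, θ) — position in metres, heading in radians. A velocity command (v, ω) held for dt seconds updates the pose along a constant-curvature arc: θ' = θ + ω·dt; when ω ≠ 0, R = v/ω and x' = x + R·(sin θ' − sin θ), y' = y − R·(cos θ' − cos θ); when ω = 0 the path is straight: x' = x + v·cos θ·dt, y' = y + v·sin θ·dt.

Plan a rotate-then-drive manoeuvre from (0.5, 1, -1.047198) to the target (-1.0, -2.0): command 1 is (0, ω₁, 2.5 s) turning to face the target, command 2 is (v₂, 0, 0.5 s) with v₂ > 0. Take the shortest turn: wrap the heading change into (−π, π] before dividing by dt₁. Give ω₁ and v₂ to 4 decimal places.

ω₁ = -0.3949, v₂ = 6.7082

heading to target = atan2(-2−1, -1−0.5) = -2.0344
Δθ = wrap(-2.0344 − -1.0472) = -0.9872; ω₁ = Δθ/dt₁ = -0.3949
distance = √((-1−0.5)² + (-2−1)²) = 3.3541; v₂ = distance/dt₂ = 6.7082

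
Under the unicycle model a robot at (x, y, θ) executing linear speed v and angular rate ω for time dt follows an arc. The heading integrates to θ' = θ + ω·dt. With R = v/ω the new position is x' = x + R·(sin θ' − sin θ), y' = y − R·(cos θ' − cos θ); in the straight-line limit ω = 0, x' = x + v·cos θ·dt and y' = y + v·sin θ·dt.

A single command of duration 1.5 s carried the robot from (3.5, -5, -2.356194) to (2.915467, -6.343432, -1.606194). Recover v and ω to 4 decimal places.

v = 1.0000, ω = 0.5000

Δθ = -1.606194 − -2.356194 = 0.750000
ω = Δθ/dt = 0.750000/1.5 = 0.5000
R = −Δy/(cos θ' − cos θ) = 2.0000
v = R·ω = 2.0000·0.5000 = 1.0000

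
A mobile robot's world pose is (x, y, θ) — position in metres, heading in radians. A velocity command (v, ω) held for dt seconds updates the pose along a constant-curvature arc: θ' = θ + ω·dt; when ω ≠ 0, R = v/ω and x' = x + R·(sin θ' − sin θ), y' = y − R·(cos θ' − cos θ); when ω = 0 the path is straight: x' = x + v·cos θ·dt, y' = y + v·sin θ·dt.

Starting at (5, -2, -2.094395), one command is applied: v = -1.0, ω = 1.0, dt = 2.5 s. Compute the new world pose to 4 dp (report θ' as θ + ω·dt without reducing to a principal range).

(3.7394, -0.5811, 0.4056)

θ' = -2.0944 + 1.0·2.5 = 0.4056
R = v/ω = -1.0/1.0 = -1.0000
x' = 5 + -1.0000·(sin 0.4056 − sin -2.0944) = 3.7394
y' = -2 − -1.0000·(cos 0.4056 − cos -2.0944) = -0.5811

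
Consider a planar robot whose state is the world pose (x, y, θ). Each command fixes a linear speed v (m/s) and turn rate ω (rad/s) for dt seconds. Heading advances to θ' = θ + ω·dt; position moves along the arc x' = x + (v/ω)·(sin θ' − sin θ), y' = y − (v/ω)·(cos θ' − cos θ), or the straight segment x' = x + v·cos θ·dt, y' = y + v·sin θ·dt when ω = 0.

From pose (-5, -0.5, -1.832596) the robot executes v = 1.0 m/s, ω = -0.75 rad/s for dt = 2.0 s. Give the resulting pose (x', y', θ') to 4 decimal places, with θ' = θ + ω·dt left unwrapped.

(-6.5410, -1.4640, -3.3326)

θ' = -1.8326 + -0.75·2.0 = -3.3326
R = v/ω = 1.0/-0.75 = -1.3333
x' = -5 + -1.3333·(sin -3.3326 − sin -1.8326) = -6.5410
y' = -0.5 − -1.3333·(cos -3.3326 − cos -1.8326) = -1.4640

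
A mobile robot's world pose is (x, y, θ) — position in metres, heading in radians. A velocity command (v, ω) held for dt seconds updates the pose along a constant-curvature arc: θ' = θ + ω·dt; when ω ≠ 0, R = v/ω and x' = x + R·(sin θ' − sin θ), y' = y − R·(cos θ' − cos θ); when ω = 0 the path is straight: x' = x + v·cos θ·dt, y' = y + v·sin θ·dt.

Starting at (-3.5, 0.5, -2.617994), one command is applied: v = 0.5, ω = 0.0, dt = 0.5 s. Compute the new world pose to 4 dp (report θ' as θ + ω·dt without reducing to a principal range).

(-3.7165, 0.3750, -2.6180)

θ' = -2.6180 + 0.0·0.5 = -2.6180
ω = 0 → straight: x' = -3.5 + 0.5·cos(-2.6180)·0.5 = -3.7165
y' = 0.5 + 0.5·sin(-2.6180)·0.5 = 0.3750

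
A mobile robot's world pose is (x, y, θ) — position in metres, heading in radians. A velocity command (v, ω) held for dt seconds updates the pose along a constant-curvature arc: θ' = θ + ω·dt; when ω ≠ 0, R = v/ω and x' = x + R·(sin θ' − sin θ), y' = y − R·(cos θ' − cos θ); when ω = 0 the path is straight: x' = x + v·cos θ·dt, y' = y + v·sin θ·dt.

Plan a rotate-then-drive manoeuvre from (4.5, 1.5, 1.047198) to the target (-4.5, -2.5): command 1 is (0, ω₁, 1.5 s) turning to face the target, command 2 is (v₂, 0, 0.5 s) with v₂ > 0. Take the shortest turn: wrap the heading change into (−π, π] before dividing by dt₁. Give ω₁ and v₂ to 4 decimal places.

ω₁ = 1.6751, v₂ = 19.6977

heading to target = atan2(-2.5−1.5, -4.5−4.5) = -2.7234
Δθ = wrap(-2.7234 − 1.0472) = 2.5126; ω₁ = Δθ/dt₁ = 1.6751
distance = √((-4.5−4.5)² + (-2.5−1.5)²) = 9.8489; v₂ = distance/dt₂ = 19.6977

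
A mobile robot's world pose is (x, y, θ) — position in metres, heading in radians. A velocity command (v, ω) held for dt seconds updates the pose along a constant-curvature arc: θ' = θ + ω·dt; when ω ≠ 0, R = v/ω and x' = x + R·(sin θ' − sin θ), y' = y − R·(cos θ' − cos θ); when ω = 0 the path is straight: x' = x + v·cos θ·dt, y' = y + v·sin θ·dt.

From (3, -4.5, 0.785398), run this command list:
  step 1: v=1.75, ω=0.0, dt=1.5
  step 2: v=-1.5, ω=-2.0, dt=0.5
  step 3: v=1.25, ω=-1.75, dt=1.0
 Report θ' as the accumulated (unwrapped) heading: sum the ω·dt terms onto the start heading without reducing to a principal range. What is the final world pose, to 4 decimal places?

step 1: θ'=0.7854 (straight) → pose (4.8562, -2.6438, 0.7854)
step 2: θ'=-0.2146 (R=0.7500) → pose (4.1661, -2.8463, -0.2146)
step 3: θ'=-1.9646 (R=-0.7143) → pose (4.6736, -3.8183, -1.9646)

(4.6736, -3.8183, -1.9646)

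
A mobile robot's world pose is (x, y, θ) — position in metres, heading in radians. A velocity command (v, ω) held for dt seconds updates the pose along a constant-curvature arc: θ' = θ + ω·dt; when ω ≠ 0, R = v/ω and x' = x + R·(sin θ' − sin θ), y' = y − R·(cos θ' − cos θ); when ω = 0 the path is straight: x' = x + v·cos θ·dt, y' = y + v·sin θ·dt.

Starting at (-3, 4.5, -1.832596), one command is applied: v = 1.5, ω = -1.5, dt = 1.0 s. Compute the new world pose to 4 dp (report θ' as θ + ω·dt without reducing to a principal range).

(-4.1558, 3.7770, -3.3326)

θ' = -1.8326 + -1.5·1.0 = -3.3326
R = v/ω = 1.5/-1.5 = -1.0000
x' = -3 + -1.0000·(sin -3.3326 − sin -1.8326) = -4.1558
y' = 4.5 − -1.0000·(cos -3.3326 − cos -1.8326) = 3.7770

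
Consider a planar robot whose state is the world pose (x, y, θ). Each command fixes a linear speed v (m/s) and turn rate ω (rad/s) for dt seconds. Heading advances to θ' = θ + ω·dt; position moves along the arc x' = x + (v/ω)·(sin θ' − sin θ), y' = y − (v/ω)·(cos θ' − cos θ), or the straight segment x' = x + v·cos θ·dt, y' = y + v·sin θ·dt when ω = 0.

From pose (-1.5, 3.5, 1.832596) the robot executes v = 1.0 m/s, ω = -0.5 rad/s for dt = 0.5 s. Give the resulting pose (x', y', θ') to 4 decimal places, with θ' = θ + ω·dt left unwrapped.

θ' = 1.8326 + -0.5·0.5 = 1.5826
R = v/ω = 1.0/-0.5 = -2.0000
x' = -1.5 + -2.0000·(sin 1.5826 − sin 1.8326) = -1.5680
y' = 3.5 − -2.0000·(cos 1.5826 − cos 1.8326) = 3.9940

(-1.5680, 3.9940, 1.5826)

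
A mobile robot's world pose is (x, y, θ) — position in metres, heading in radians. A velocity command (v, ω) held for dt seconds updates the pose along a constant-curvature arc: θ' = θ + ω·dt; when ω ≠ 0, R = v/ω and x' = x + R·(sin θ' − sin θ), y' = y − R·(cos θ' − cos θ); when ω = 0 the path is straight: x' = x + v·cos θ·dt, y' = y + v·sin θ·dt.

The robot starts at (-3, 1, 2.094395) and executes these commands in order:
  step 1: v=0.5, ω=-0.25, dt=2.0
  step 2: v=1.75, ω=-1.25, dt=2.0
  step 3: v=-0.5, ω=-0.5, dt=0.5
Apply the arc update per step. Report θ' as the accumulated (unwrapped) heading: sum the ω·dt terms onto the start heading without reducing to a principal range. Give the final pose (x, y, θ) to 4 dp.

step 1: θ'=1.5944 (R=-2.0000) → pose (-3.2674, 1.9528, 1.5944)
step 2: θ'=-0.9056 (R=-1.4000) → pose (-0.7663, 2.8499, -0.9056)
step 3: θ'=-1.1556 (R=1.0000) → pose (-0.8945, 3.0638, -1.1556)

(-0.8945, 3.0638, -1.1556)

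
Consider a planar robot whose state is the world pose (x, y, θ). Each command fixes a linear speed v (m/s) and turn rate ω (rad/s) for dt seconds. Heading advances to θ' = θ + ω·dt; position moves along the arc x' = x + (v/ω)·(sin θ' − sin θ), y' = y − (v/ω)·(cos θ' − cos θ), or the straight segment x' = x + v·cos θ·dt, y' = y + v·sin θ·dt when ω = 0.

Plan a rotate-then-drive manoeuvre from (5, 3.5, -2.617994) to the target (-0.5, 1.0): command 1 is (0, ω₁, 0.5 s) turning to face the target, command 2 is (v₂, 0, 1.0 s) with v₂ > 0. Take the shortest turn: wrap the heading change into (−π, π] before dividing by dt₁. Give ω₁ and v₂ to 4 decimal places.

ω₁ = -0.1939, v₂ = 6.0415

heading to target = atan2(1−3.5, -0.5−5) = -2.7150
Δθ = wrap(-2.7150 − -2.6180) = -0.0970; ω₁ = Δθ/dt₁ = -0.1939
distance = √((-0.5−5)² + (1−3.5)²) = 6.0415; v₂ = distance/dt₂ = 6.0415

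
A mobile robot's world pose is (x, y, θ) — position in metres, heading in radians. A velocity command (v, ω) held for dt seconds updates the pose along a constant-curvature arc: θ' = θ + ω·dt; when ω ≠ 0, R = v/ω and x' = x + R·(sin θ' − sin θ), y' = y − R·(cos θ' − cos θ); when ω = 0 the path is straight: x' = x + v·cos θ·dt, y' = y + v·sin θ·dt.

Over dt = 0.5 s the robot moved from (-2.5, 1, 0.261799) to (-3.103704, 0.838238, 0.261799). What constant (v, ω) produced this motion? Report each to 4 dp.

Δθ = 0.261799 − 0.261799 = 0.000000
ω = Δθ/dt = 0.000000/0.5 = 0.0000
ω = 0 → v = (Δx·cos θ + Δy·sin θ)/dt = -1.2500

v = -1.2500, ω = 0.0000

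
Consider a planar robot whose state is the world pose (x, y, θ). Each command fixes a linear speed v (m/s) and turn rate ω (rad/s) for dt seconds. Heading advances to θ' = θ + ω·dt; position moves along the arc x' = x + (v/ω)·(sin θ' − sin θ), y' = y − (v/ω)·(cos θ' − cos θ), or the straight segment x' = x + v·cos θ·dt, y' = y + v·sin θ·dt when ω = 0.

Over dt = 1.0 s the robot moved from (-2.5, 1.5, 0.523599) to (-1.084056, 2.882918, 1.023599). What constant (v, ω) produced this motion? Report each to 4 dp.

Δθ = 1.023599 − 0.523599 = 0.500000
ω = Δθ/dt = 0.500000/1.0 = 0.5000
R = Δx/(sin θ' − sin θ) = 4.0000
v = R·ω = 4.0000·0.5000 = 2.0000

v = 2.0000, ω = 0.5000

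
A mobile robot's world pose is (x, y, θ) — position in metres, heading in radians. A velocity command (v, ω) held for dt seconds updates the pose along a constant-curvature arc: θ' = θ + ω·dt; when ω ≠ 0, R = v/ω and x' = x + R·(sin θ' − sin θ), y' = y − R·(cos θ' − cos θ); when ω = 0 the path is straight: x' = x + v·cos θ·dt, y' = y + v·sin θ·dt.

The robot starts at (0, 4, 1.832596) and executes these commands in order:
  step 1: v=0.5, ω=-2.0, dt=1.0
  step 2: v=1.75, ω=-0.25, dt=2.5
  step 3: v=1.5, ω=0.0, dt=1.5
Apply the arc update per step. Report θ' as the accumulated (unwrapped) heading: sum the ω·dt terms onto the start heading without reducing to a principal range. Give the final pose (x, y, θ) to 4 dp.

step 1: θ'=-0.1674 (R=-0.2500) → pose (0.2831, 4.3112, -0.1674)
step 2: θ'=-0.7924 (R=-7.0000) → pose (4.1011, 2.3240, -0.7924)
step 3: θ'=-0.7924 (straight) → pose (5.6809, 0.7219, -0.7924)

(5.6809, 0.7219, -0.7924)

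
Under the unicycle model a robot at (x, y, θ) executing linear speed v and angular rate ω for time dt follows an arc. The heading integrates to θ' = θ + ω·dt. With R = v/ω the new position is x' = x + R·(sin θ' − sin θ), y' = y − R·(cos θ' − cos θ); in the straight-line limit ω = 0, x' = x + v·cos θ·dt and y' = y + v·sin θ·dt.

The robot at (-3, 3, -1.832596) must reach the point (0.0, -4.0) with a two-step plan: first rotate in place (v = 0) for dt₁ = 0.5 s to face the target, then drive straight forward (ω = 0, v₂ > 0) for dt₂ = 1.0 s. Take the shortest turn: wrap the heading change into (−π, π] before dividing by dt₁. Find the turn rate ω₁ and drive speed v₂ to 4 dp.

heading to target = atan2(-4−3, 0−-3) = -1.1659
Δθ = wrap(-1.1659 − -1.8326) = 0.6667; ω₁ = Δθ/dt₁ = 1.3334
distance = √((0−-3)² + (-4−3)²) = 7.6158; v₂ = distance/dt₂ = 7.6158

ω₁ = 1.3334, v₂ = 7.6158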